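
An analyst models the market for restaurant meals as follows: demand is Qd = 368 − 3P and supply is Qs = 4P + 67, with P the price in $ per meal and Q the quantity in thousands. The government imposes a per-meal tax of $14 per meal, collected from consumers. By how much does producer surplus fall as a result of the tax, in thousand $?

Producer surplus falls by $1362 thousand.

Without the tax, 368 − 3P = 4P + 67 gives 7P = 301, so P* = $43 and Q* = 239.
With the tax collected from consumers, demand (in seller-price terms) shifts: Qd = 368 − 3(P + 14).
New equilibrium: consumers pay $51, sellers receive $37, Q = 215. (Wedge: Pb − Ps = 14.)
ΔPS is the trapezoid between Q = 215 and Q = 239 of height $6: ½ · (239 + 215) · 6 = $1362.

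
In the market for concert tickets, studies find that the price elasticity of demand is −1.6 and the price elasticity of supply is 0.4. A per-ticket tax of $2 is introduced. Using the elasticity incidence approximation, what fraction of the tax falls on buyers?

Incidence ratio: buyers' share ≈ εs / (εs + |εd|) = 0.4 / (0.4 + 1.6) = 0.2.
Supply is the less elastic side, so buyers bear the smaller share.

Buyers' share ≈ 0.2.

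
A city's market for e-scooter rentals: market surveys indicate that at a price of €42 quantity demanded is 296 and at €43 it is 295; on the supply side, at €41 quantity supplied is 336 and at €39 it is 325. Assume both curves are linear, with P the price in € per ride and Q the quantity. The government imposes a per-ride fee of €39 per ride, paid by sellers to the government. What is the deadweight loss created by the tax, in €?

Deadweight loss = €643.5.

Demand slope: (295 − 296)/(43 − 42) = -1, so Qd = 338 − P.
Supply slope: (325 − 336)/(39 − 41) = 5.5, so Qs = 5.5P + 110.5.
Before the tax: set 338 − P = 5.5P + 110.5 → P* = €35, Q* = 303.
With the tax collected from sellers, supply shifts: Qs = 5.5(P − 39) + 110.5.
Solving gives Q = 270 with consumers paying €68 and sellers receiving €29 (the €39 wedge).
Quantity falls by |ΔQ| = |303 − 270| = 33.
DWL = ½ · t · |ΔQ| = ½ · 39 · 33 = €643.5.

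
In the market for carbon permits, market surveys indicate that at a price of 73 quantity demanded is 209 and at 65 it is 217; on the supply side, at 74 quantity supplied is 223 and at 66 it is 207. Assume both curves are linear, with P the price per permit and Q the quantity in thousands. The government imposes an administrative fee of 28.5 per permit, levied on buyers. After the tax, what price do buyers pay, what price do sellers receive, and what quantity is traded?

Buyers pay 88; sellers receive 59.5; quantity = 194.

Demand slope: (217 − 209)/(65 − 73) = -1, so Qd = 282 − P.
Supply slope: (207 − 223)/(66 − 74) = 2, so Qs = 2P + 75.
Before the tax: set 282 − P = 2P + 75 → P* = 69, Q* = 213.
With the tax collected from buyers, demand (in seller-price terms) shifts: Qd = 282 − (P + 28.5).
Solving gives Q = 194 with buyers paying 88 and sellers receiving 59.5 (the 28.5 wedge).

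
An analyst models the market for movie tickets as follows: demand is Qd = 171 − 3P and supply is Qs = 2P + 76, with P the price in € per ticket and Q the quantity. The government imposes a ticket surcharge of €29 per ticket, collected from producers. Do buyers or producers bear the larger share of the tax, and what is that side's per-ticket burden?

Producers bear the larger share: €17.4 per ticket.

Without the tax, 171 − 3P = 2P + 76 gives 5P = 95, so P* = €19 and Q* = 114.
With the tax collected from producers, supply shifts: Qs = 2(P − 29) + 76.
New equilibrium: buyers pay €30.6, producers receive €1.6, Q = 79.2. (Wedge: Pb − Ps = 29.)
Per-ticket burden: buyers €11.6, producers €17.4.
Producers take the larger share because supply is less price-elastic here (demand slope 3 vs supply slope 2).
The less price-elastic side of the market bears the larger share of a per-unit tax.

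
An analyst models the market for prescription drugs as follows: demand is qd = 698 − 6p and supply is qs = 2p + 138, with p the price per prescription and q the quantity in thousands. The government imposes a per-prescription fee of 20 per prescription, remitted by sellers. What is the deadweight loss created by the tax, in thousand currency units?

Deadweight loss = 300 thousand.

Without the tax, 698 − 6p = 2p + 138 gives 8p = 560, so p* = 70 and q* = 278.
With the tax collected from sellers, supply shifts: qs = 2(p − 20) + 138.
New equilibrium: consumers pay 75, sellers receive 55, q = 248. (Wedge: pb − ps = 20.)
Quantity falls by |ΔQ| = |278 − 248| = 30.
DWL = ½ · t · |ΔQ| = ½ · 20 · 30 = 300.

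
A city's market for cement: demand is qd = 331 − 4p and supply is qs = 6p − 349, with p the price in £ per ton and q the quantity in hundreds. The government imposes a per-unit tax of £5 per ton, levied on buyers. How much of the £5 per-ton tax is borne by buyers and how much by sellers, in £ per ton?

Buyers bear £3 per ton; sellers bear £2 per ton.

Before the tax: set 331 − 4p = 6p − 349 → p* = £68, q* = 59.
With the tax collected from buyers, demand (in seller-price terms) shifts: qd = 331 − 4(p + 5).
Solving gives q = 47 with buyers paying £71 and sellers receiving £66 (the £5 wedge).
Burden on buyers: £3; on sellers: £2. (They sum to £5.)
The less price-elastic side of the market bears the larger share of a per-unit tax.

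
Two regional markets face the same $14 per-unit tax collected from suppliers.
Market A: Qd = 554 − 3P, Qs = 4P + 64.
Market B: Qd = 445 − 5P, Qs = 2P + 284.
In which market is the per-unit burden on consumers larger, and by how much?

Market A: pre-tax P* = $70, Q* = 344; post-tax Q = 320; per-unit burden on consumers = $8.
Market B: pre-tax P* = $23, Q* = 330; post-tax Q = 310; per-unit burden on consumers = $4.
Difference: $8 vs $4 → market A is larger by $4.

Market A, by $4.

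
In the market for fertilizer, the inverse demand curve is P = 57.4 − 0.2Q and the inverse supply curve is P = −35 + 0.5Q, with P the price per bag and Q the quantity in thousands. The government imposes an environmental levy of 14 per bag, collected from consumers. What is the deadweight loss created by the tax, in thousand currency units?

Rewrite in direct form: Qd = 287 − 5P and Qs = 2P + 70.
Before the tax: set 287 − 5P = 2P + 70 → P* = 31, Q* = 132.
With the tax collected from consumers, demand (in seller-price terms) shifts: Qd = 287 − 5(P + 14).
Solving gives Q = 112 with consumers paying 35 and producers receiving 21 (the 14 wedge).
Quantity falls by |ΔQ| = |132 − 112| = 20.
DWL = ½ · t · |ΔQ| = ½ · 14 · 20 = 140.

Deadweight loss = 140 thousand.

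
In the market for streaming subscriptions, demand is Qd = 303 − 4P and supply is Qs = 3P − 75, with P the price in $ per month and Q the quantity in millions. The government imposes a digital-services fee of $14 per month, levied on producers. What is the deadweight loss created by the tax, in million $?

Without the tax, 303 − 4P = 3P − 75 gives 7P = 378, so P* = $54 and Q* = 87.
With the tax collected from producers, supply shifts: Qs = 3(P − 14) − 75.
New equilibrium: consumers pay $60, producers receive $46, Q = 63. (Wedge: Pb − Ps = 14.)
Quantity falls by |ΔQ| = |87 − 63| = 24.
DWL = ½ · t · |ΔQ| = ½ · 14 · 24 = $168.

Deadweight loss = $168 million.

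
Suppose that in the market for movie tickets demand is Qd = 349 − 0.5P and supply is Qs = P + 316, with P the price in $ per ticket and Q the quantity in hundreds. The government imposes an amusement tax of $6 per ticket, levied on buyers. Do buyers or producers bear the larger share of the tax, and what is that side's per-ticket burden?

Before the tax: set 349 − 0.5P = P + 316 → P* = $22, Q* = 338.
With the tax collected from buyers, demand (in seller-price terms) shifts: Qd = 349 − 0.5(P + 6).
New equilibrium: buyers pay $26, producers receive $20, Q = 336. (Wedge: Pb − Ps = 6.)
Per-ticket burden: buyers $4, producers $2.
Buyers take the larger share because demand is less price-elastic here (demand slope 0.5 vs supply slope 1).

Buyers bear the larger share: $4 per ticket.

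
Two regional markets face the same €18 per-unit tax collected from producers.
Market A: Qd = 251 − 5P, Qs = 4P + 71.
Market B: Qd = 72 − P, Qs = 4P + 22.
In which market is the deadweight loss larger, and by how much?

Market A: pre-tax P* = €20, Q* = 151; post-tax Q = 111; deadweight loss = €360.
Market B: pre-tax P* = €10, Q* = 62; post-tax Q = 47.6; deadweight loss = €129.6.
Difference: €360 vs €129.6 → market A is larger by €230.4.

Market A, by €230.4.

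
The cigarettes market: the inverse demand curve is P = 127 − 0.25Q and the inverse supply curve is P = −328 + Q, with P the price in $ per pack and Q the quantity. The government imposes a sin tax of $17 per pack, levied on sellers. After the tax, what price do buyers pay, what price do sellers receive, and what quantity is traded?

Rewrite in direct form: Qd = 508 − 4P and Qs = P + 328.
Without the tax, 508 − 4P = P + 328 gives 5P = 180, so P* = $36 and Q* = 364.
With the tax collected from sellers, supply shifts: Qs = (P − 17) + 328.
New equilibrium: buyers pay $39.4, sellers receive $22.4, Q = 350.4. (Wedge: Pb − Ps = 17.)
The less price-elastic side of the market bears the larger share of a per-unit tax.

Buyers pay $39.4; sellers receive $22.4; quantity = 350.4.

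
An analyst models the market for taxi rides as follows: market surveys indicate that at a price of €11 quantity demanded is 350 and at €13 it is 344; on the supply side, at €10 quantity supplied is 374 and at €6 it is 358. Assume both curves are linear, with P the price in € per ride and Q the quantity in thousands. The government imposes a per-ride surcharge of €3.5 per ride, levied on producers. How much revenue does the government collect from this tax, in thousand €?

Demand slope: (344 − 350)/(13 − 11) = -3, so Qd = 383 − 3P.
Supply slope: (358 − 374)/(6 − 10) = 4, so Qs = 4P + 334.
Before the tax: set 383 − 3P = 4P + 334 → P* = €7, Q* = 362.
With the tax collected from producers, supply shifts: Qs = 4(P − 3.5) + 334.
Solving gives Q = 356 with buyers paying €9 and producers receiving €5.5 (the €3.5 wedge).
Revenue = t · Q = 3.5 · 356 = €1246.

Tax revenue = €1246 thousand.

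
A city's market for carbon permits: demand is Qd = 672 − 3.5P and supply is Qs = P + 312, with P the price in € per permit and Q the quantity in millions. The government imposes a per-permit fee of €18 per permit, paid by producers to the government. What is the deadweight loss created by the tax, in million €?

Deadweight loss = €126 million.

Before the tax: set 672 − 3.5P = P + 312 → P* = €80, Q* = 392.
With the tax collected from producers, supply shifts: Qs = (P − 18) + 312.
New equilibrium: consumers pay €84, producers receive €66, Q = 378. (Wedge: Pb − Ps = 18.)
Quantity falls by |ΔQ| = |392 − 378| = 14.
DWL = ½ · t · |ΔQ| = ½ · 18 · 14 = €126.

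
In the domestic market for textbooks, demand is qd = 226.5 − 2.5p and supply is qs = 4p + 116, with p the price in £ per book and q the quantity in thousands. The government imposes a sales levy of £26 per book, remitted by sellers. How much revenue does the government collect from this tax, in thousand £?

Tax revenue = £3744 thousand.

Before the tax: set 226.5 − 2.5p = 4p + 116 → p* = £17, q* = 184.
With the tax collected from sellers, supply shifts: qs = 4(p − 26) + 116.
New equilibrium: consumers pay £33, sellers receive £7, q = 144. (Wedge: pb − ps = 26.)
Revenue = t · Q = 26 · 144 = £3744.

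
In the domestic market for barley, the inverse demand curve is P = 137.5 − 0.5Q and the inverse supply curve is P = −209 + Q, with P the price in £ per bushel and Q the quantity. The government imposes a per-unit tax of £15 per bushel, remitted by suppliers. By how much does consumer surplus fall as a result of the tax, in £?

Consumer surplus falls by £1130.

Inverting to Q(P) form: Qd = 275 − 2P; Qs = P + 209.
Without the tax, 275 − 2P = P + 209 gives 3P = 66, so P* = £22 and Q* = 231.
With the tax collected from suppliers, supply shifts: Qs = (P − 15) + 209.
New equilibrium: buyers pay £27, suppliers receive £12, Q = 221. (Wedge: Pb − Ps = 15.)
ΔCS is the trapezoid between Q = 221 and Q = 231 of height £5: ½ · (231 + 221) · 5 = £1130.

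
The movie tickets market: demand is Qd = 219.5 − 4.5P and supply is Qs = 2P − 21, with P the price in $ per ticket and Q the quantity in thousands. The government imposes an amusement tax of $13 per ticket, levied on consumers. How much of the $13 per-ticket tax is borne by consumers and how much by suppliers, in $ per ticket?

Consumers bear $4 per ticket; suppliers bear $9 per ticket.

Before the tax: set 219.5 − 4.5P = 2P − 21 → P* = $37, Q* = 53.
With the tax collected from consumers, demand (in seller-price terms) shifts: Qd = 219.5 − 4.5(P + 13).
Solving gives Q = 35 with consumers paying $41 and suppliers receiving $28 (the $13 wedge).
Burden on consumers: $4; on suppliers: $9. (They sum to $13.)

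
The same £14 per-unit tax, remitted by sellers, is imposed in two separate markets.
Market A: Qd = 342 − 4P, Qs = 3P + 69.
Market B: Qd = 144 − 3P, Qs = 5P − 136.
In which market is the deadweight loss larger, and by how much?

Market A: pre-tax P* = £39, Q* = 186; post-tax Q = 162; deadweight loss = £168.
Market B: pre-tax P* = £35, Q* = 39; post-tax Q = 12.75; deadweight loss = £183.75.
Difference: £168 vs £183.75 → market B is larger by £15.75.

Market B, by £15.75.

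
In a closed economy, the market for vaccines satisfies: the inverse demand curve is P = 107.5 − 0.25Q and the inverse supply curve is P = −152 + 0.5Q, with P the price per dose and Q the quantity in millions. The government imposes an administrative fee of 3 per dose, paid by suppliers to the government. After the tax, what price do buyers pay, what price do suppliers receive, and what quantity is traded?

Inverting to Q(P) form: Qd = 430 − 4P; Qs = 2P + 304.
Before the tax: set 430 − 4P = 2P + 304 → P* = 21, Q* = 346.
With the tax collected from suppliers, supply shifts: Qs = 2(P − 3) + 304.
Solving gives Q = 342 with buyers paying 22 and suppliers receiving 19 (the 3 wedge).
The less price-elastic side of the market bears the larger share of a per-unit tax.

Buyers pay 22; suppliers receive 19; quantity = 342.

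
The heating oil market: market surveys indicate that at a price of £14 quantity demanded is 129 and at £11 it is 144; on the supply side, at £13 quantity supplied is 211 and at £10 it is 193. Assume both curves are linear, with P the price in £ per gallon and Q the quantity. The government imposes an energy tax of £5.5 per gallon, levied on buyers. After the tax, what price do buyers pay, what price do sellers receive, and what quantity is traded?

Demand slope: (144 − 129)/(11 − 14) = -5, so Qd = 199 − 5P.
Supply slope: (193 − 211)/(10 − 13) = 6, so Qs = 6P + 133.
Before the tax: set 199 − 5P = 6P + 133 → P* = £6, Q* = 169.
With the tax collected from buyers, demand (in seller-price terms) shifts: Qd = 199 − 5(P + 5.5).
Solving gives Q = 154 with buyers paying £9 and sellers receiving £3.5 (the £5.5 wedge).
The less price-elastic side of the market bears the larger share of a per-unit tax.

Buyers pay £9; sellers receive £3.5; quantity = 154.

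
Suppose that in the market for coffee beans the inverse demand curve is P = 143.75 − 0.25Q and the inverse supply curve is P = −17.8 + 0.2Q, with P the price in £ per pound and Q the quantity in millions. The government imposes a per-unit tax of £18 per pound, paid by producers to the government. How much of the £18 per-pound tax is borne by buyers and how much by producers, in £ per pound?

Buyers bear £10 per pound; producers bear £8 per pound.

Inverting to Q(P) form: Qd = 575 − 4P; Qs = 5P + 89.
Without the tax, 575 − 4P = 5P + 89 gives 9P = 486, so P* = £54 and Q* = 359.
With the tax collected from producers, supply shifts: Qs = 5(P − 18) + 89.
New equilibrium: buyers pay £64, producers receive £46, Q = 319. (Wedge: Pb − Ps = 18.)
Burden on buyers: £10; on producers: £8. (They sum to £18.)
The less price-elastic side of the market bears the larger share of a per-unit tax.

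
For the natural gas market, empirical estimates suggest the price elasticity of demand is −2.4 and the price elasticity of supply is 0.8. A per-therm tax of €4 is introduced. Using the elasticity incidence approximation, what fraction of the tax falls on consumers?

Incidence ratio: consumers' share ≈ εs / (εs + |εd|) = 0.8 / (0.8 + 2.4) = 0.25.
Supply is the less elastic side, so consumers bear the smaller share.

Consumers' share ≈ 0.25.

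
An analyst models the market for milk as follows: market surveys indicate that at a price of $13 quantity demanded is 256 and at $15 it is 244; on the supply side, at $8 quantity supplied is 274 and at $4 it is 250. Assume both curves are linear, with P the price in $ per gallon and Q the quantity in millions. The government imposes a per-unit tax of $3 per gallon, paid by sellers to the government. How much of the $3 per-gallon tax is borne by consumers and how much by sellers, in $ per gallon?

Consumers bear $1.5 per gallon; sellers bear $1.5 per gallon.

Demand slope: (244 − 256)/(15 − 13) = -6, so Qd = 334 − 6P.
Supply slope: (250 − 274)/(4 − 8) = 6, so Qs = 6P + 226.
Without the tax, 334 − 6P = 6P + 226 gives 12P = 108, so P* = $9 and Q* = 280.
With the tax collected from sellers, supply shifts: Qs = 6(P − 3) + 226.
Solving gives Q = 271 with consumers paying $10.5 and sellers receiving $7.5 (the $3 wedge).
Burden on consumers: $1.5; on sellers: $1.5. (They sum to $3.)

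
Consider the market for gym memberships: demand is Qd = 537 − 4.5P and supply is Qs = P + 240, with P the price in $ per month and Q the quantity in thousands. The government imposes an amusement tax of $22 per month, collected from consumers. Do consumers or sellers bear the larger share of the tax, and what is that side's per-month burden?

Sellers bear the larger share: $18 per month.

Without the tax, 537 − 4.5P = P + 240 gives 5.5P = 297, so P* = $54 and Q* = 294.
With the tax collected from consumers, demand (in seller-price terms) shifts: Qd = 537 − 4.5(P + 22).
New equilibrium: consumers pay $58, sellers receive $36, Q = 276. (Wedge: Pb − Ps = 22.)
Per-month burden: consumers $4, sellers $18.
Sellers take the larger share because supply is less price-elastic here (demand slope 4.5 vs supply slope 1).
The less price-elastic side of the market bears the larger share of a per-unit tax.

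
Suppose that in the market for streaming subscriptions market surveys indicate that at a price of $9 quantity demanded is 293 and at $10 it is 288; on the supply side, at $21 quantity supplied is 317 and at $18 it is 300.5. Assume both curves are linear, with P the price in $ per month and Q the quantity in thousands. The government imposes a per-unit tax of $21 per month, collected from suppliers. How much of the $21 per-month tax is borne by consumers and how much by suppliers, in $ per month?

Consumers bear $11 per month; suppliers bear $10 per month.

Demand slope: (288 − 293)/(10 − 9) = -5, so Qd = 338 − 5P.
Supply slope: (300.5 − 317)/(18 − 21) = 5.5, so Qs = 5.5P + 201.5.
Without the tax, 338 − 5P = 5.5P + 201.5 gives 10.5P = 136.5, so P* = $13 and Q* = 273.
With the tax collected from suppliers, supply shifts: Qs = 5.5(P − 21) + 201.5.
New equilibrium: consumers pay $24, suppliers receive $3, Q = 218. (Wedge: Pb − Ps = 21.)
Burden on consumers: $11; on suppliers: $10. (They sum to $21.)
The less price-elastic side of the market bears the larger share of a per-unit tax.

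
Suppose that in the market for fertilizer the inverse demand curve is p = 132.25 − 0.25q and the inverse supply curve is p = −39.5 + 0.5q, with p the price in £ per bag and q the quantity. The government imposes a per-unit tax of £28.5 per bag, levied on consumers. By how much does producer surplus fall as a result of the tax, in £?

Producer surplus falls by £3990.

Inverting to q(p) form: qd = 529 − 4p; qs = 2p + 79.
Without the tax, 529 − 4p = 2p + 79 gives 6p = 450, so p* = £75 and q* = 229.
With the tax collected from consumers, demand (in seller-price terms) shifts: qd = 529 − 4(p + 28.5).
Solving gives q = 191 with consumers paying £84.5 and producers receiving £56 (the £28.5 wedge).
ΔPS is the trapezoid between Q = 191 and Q = 229 of height £19: ½ · (229 + 191) · 19 = £3990.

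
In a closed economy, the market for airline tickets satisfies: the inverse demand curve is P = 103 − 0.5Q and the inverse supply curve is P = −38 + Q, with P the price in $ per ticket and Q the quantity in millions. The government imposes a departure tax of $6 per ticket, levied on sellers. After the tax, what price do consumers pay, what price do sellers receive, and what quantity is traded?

Rewrite in direct form: Qd = 206 − 2P and Qs = P + 38.
Before the tax: set 206 − 2P = P + 38 → P* = $56, Q* = 94.
With the tax collected from sellers, supply shifts: Qs = (P − 6) + 38.
New equilibrium: consumers pay $58, sellers receive $52, Q = 90. (Wedge: Pb − Ps = 6.)

Consumers pay $58; sellers receive $52; quantity = 90.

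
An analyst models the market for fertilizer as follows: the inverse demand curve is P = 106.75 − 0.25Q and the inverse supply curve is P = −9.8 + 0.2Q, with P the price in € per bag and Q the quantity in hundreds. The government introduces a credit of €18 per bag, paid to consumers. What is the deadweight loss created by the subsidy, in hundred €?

Deadweight loss = €360 hundred.

Rewrite in direct form: Qd = 427 − 4P and Qs = 5P + 49.
Without the subsidy, 427 − 4P = 5P + 49 gives 9P = 378, so P* = €42 and Q* = 259.
With a per-unit subsidy paid to consumers, each effectively pays P − 18, so demand becomes Qd = 427 − 4(P − 18).
Solving gives Q = 299 with consumers paying €32 and suppliers receiving €50 (the €18 wedge).
Quantity rises by |ΔQ| = |259 − 299| = 40.
DWL = ½ · t · |ΔQ| = ½ · 18 · 40 = €360.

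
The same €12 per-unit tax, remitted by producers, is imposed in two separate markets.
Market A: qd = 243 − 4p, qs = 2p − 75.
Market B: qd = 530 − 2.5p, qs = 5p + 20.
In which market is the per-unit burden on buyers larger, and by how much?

Market A: pre-tax p* = €53, q* = 31; post-tax q = 15; per-unit burden on buyers = €4.
Market B: pre-tax p* = €68, q* = 360; post-tax q = 340; per-unit burden on buyers = €8.
Difference: €4 vs €8 → market B is larger by €4.

Market B, by €4.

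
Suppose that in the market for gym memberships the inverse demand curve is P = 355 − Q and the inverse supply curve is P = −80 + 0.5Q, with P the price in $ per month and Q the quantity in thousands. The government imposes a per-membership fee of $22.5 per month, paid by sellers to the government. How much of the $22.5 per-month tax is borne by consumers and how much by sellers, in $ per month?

Consumers bear $15 per month; sellers bear $7.5 per month.

Inverting to Q(P) form: Qd = 355 − P; Qs = 2P + 160.
Without the tax, 355 − P = 2P + 160 gives 3P = 195, so P* = $65 and Q* = 290.
With the tax collected from sellers, supply shifts: Qs = 2(P − 22.5) + 160.
New equilibrium: consumers pay $80, sellers receive $57.5, Q = 275. (Wedge: Pb − Ps = 22.5.)
Burden on consumers: $15; on sellers: $7.5. (They sum to $22.5.)
The less price-elastic side of the market bears the larger share of a per-unit tax.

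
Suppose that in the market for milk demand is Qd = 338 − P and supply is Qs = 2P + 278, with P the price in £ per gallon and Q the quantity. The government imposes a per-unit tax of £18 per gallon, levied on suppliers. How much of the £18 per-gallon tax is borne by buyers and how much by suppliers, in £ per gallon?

Buyers bear £12 per gallon; suppliers bear £6 per gallon.

Without the tax, 338 − P = 2P + 278 gives 3P = 60, so P* = £20 and Q* = 318.
With the tax collected from suppliers, supply shifts: Qs = 2(P − 18) + 278.
Solving gives Q = 306 with buyers paying £32 and suppliers receiving £14 (the £18 wedge).
Burden on buyers: £12; on suppliers: £6. (They sum to £18.)
The less price-elastic side of the market bears the larger share of a per-unit tax.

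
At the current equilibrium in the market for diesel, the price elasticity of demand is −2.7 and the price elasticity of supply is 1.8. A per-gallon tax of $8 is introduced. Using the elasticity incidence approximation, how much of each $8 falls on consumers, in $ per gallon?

Incidence ratio: consumers' share ≈ εs / (εs + |εd|) = 1.8 / (1.8 + 2.7) = 0.4.
So consumers bear ≈ 0.4 × $8 = $3.2; producers bear $4.8.

Consumers bear ≈ $3.2 per gallon.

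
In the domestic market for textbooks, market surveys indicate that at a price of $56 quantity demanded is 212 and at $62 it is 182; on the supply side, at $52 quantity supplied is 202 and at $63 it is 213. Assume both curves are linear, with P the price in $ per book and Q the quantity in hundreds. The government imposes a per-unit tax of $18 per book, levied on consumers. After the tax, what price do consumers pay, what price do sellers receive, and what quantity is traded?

Consumers pay $60; sellers receive $42; quantity = 192.

Demand slope: (182 − 212)/(62 − 56) = -5, so Qd = 492 − 5P.
Supply slope: (213 − 202)/(63 − 52) = 1, so Qs = P + 150.
Without the tax, 492 − 5P = P + 150 gives 6P = 342, so P* = $57 and Q* = 207.
With the tax collected from consumers, demand (in seller-price terms) shifts: Qd = 492 − 5(P + 18).
New equilibrium: consumers pay $60, sellers receive $42, Q = 192. (Wedge: Pb − Ps = 18.)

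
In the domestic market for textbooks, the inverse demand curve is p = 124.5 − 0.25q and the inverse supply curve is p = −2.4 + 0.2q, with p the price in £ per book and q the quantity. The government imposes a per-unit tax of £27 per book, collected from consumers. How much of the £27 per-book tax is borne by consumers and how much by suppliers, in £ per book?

Consumers bear £15 per book; suppliers bear £12 per book.

Inverting to q(p) form: qd = 498 − 4p; qs = 5p + 12.
Without the tax, 498 − 4p = 5p + 12 gives 9p = 486, so p* = £54 and q* = 282.
With the tax collected from consumers, demand (in seller-price terms) shifts: qd = 498 − 4(p + 27).
New equilibrium: consumers pay £69, suppliers receive £42, q = 222. (Wedge: pb − ps = 27.)
Burden on consumers: £15; on suppliers: £12. (They sum to £27.)
The less price-elastic side of the market bears the larger share of a per-unit tax.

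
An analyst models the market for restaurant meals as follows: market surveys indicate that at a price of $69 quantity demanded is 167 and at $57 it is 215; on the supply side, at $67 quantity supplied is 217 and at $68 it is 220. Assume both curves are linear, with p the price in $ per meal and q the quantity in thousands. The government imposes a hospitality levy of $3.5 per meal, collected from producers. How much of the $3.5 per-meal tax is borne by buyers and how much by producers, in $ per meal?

Buyers bear $1.5 per meal; producers bear $2 per meal.

Demand slope: (215 − 167)/(57 − 69) = -4, so qd = 443 − 4p.
Supply slope: (220 − 217)/(68 − 67) = 3, so qs = 3p + 16.
Without the tax, 443 − 4p = 3p + 16 gives 7p = 427, so p* = $61 and q* = 199.
With the tax collected from producers, supply shifts: qs = 3(p − 3.5) + 16.
Solving gives q = 193 with buyers paying $62.5 and producers receiving $59 (the $3.5 wedge).
Burden on buyers: $1.5; on producers: $2. (They sum to $3.5.)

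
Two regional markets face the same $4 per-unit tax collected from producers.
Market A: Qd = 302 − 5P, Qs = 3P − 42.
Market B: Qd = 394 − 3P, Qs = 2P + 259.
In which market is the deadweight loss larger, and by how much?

Market A: pre-tax P* = $43, Q* = 87; post-tax Q = 79.5; deadweight loss = $15.
Market B: pre-tax P* = $27, Q* = 313; post-tax Q = 308.2; deadweight loss = $9.6.
Difference: $15 vs $9.6 → market A is larger by $5.4.

Market A, by $5.4.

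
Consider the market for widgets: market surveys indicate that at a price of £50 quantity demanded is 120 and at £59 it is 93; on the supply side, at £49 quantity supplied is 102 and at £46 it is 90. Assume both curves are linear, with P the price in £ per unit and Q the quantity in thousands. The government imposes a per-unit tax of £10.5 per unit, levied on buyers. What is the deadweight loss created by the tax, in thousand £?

Demand slope: (93 − 120)/(59 − 50) = -3, so Qd = 270 − 3P.
Supply slope: (90 − 102)/(46 − 49) = 4, so Qs = 4P − 94.
Without the tax, 270 − 3P = 4P − 94 gives 7P = 364, so P* = £52 and Q* = 114.
With the tax collected from buyers, demand (in seller-price terms) shifts: Qd = 270 − 3(P + 10.5).
Solving gives Q = 96 with buyers paying £58 and sellers receiving £47.5 (the £10.5 wedge).
Quantity falls by |ΔQ| = |114 − 96| = 18.
DWL = ½ · t · |ΔQ| = ½ · 10.5 · 18 = £94.5.

Deadweight loss = £94.5 thousand.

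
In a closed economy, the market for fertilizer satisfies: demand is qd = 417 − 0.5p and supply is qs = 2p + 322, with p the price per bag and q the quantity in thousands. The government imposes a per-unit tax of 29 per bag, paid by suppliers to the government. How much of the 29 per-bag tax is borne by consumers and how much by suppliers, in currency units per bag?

Without the tax, 417 − 0.5p = 2p + 322 gives 2.5p = 95, so p* = 38 and q* = 398.
With the tax collected from suppliers, supply shifts: qs = 2(p − 29) + 322.
Solving gives q = 386.4 with consumers paying 61.2 and suppliers receiving 32.2 (the 29 wedge).
Burden on consumers: 23.2; on suppliers: 5.8. (They sum to 29.)

Consumers bear 23.2 per bag; suppliers bear 5.8 per bag.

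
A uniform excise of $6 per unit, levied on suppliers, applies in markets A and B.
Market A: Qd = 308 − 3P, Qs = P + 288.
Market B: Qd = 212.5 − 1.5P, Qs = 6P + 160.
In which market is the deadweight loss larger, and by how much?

Market B, by $8.1.

Market A: pre-tax P* = $5, Q* = 293; post-tax Q = 288.5; deadweight loss = $13.5.
Market B: pre-tax P* = $7, Q* = 202; post-tax Q = 194.8; deadweight loss = $21.6.
Difference: $13.5 vs $21.6 → market B is larger by $8.1.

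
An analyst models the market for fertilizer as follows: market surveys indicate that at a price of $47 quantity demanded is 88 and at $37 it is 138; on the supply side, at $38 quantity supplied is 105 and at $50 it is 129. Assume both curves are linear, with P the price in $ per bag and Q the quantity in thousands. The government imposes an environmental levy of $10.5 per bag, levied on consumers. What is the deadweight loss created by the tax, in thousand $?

Demand slope: (138 − 88)/(37 − 47) = -5, so Qd = 323 − 5P.
Supply slope: (129 − 105)/(50 − 38) = 2, so Qs = 2P + 29.
Before the tax: set 323 − 5P = 2P + 29 → P* = $42, Q* = 113.
With the tax collected from consumers, demand (in seller-price terms) shifts: Qd = 323 − 5(P + 10.5).
Solving gives Q = 98 with consumers paying $45 and producers receiving $34.5 (the $10.5 wedge).
Quantity falls by |ΔQ| = |113 − 98| = 15.
DWL = ½ · t · |ΔQ| = ½ · 10.5 · 15 = $78.75.

Deadweight loss = $78.75 thousand.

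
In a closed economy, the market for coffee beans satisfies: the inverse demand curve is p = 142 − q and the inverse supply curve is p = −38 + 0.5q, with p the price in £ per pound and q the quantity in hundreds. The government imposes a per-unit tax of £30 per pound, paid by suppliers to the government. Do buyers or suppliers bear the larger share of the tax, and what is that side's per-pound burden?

Rewrite in direct form: qd = 142 − p and qs = 2p + 76.
Before the tax: set 142 − p = 2p + 76 → p* = £22, q* = 120.
With the tax collected from suppliers, supply shifts: qs = 2(p − 30) + 76.
New equilibrium: buyers pay £42, suppliers receive £12, q = 100. (Wedge: pb − ps = 30.)
Per-pound burden: buyers £20, suppliers £10.
Buyers take the larger share because demand is less price-elastic here (demand slope 1 vs supply slope 2).
The less price-elastic side of the market bears the larger share of a per-unit tax.

Buyers bear the larger share: £20 per pound.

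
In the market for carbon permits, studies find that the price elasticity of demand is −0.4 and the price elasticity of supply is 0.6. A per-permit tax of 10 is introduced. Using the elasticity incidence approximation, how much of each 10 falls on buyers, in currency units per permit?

Incidence ratio: buyers' share ≈ εs / (εs + |εd|) = 0.6 / (0.6 + 0.4) = 0.6.
So buyers bear ≈ 0.6 × 10 = 6; producers bear 4.

Buyers bear ≈ 6 per permit.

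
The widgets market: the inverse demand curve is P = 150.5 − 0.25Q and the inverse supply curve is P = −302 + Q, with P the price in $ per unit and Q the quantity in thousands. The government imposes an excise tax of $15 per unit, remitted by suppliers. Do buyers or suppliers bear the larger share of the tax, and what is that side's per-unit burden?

Suppliers bear the larger share: $12 per unit.

Rewrite in direct form: Qd = 602 − 4P and Qs = P + 302.
Without the tax, 602 − 4P = P + 302 gives 5P = 300, so P* = $60 and Q* = 362.
With the tax collected from suppliers, supply shifts: Qs = (P − 15) + 302.
New equilibrium: buyers pay $63, suppliers receive $48, Q = 350. (Wedge: Pb − Ps = 15.)
Per-unit burden: buyers $3, suppliers $12.
Suppliers take the larger share because supply is less price-elastic here (demand slope 4 vs supply slope 1).
The less price-elastic side of the market bears the larger share of a per-unit tax.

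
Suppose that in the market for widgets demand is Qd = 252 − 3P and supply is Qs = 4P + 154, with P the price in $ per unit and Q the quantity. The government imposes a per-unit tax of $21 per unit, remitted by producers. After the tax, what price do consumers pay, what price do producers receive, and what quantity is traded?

Before the tax: set 252 − 3P = 4P + 154 → P* = $14, Q* = 210.
With the tax collected from producers, supply shifts: Qs = 4(P − 21) + 154.
New equilibrium: consumers pay $26, producers receive $5, Q = 174. (Wedge: Pb − Ps = 21.)

Consumers pay $26; producers receive $5; quantity = 174.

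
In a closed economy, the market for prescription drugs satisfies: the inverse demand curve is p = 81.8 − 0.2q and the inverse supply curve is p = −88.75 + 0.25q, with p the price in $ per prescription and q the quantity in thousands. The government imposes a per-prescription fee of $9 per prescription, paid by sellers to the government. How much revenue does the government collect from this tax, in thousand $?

Tax revenue = $3231 thousand.

Rewrite in direct form: qd = 409 − 5p and qs = 4p + 355.
Before the tax: set 409 − 5p = 4p + 355 → p* = $6, q* = 379.
With the tax collected from sellers, supply shifts: qs = 4(p − 9) + 355.
Solving gives q = 359 with buyers paying $10 and sellers receiving $1 (the $9 wedge).
Revenue = t · Q = 9 · 359 = $3231.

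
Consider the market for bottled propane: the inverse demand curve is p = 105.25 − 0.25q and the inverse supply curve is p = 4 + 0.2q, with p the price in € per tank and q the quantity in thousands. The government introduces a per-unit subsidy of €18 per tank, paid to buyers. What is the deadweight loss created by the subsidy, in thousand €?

Deadweight loss = €360 thousand.

Rewrite in direct form: qd = 421 − 4p and qs = 5p − 20.
Before the subsidy: set 421 − 4p = 5p − 20 → p* = €49, q* = 225.
With a per-unit subsidy paid to buyers, each effectively pays p − 18, so demand becomes qd = 421 − 4(p − 18).
Solving gives q = 265 with buyers paying €39 and producers receiving €57 (the €18 wedge).
Quantity rises by |ΔQ| = |225 − 265| = 40.
DWL = ½ · t · |ΔQ| = ½ · 18 · 40 = €360.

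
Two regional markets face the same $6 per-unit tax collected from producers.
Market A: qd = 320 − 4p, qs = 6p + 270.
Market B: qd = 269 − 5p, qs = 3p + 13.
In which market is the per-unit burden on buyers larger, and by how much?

Market A: pre-tax p* = $5, q* = 300; post-tax q = 285.6; per-unit burden on buyers = $3.6.
Market B: pre-tax p* = $32, q* = 109; post-tax q = 97.75; per-unit burden on buyers = $2.25.
Difference: $3.6 vs $2.25 → market A is larger by $1.35.

Market A, by $1.35.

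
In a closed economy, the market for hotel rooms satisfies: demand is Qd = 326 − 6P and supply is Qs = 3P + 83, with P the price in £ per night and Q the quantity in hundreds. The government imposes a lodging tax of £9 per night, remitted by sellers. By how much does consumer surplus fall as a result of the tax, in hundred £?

Consumer surplus falls by £465 hundred.

Before the tax: set 326 − 6P = 3P + 83 → P* = £27, Q* = 164.
With the tax collected from sellers, supply shifts: Qs = 3(P − 9) + 83.
New equilibrium: buyers pay £30, sellers receive £21, Q = 146. (Wedge: Pb − Ps = 9.)
ΔCS is the trapezoid between Q = 146 and Q = 164 of height £3: ½ · (164 + 146) · 3 = £465.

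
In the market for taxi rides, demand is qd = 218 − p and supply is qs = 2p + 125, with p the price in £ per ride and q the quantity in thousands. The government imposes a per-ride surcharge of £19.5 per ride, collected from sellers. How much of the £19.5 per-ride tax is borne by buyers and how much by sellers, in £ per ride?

Buyers bear £13 per ride; sellers bear £6.5 per ride.

Without the tax, 218 − p = 2p + 125 gives 3p = 93, so p* = £31 and q* = 187.
With the tax collected from sellers, supply shifts: qs = 2(p − 19.5) + 125.
New equilibrium: buyers pay £44, sellers receive £24.5, q = 174. (Wedge: pb − ps = 19.5.)
Burden on buyers: £13; on sellers: £6.5. (They sum to £19.5.)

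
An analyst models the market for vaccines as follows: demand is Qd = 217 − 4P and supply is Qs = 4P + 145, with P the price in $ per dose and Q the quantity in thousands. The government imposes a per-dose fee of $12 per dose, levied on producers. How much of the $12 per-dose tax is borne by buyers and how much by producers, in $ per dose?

Without the tax, 217 − 4P = 4P + 145 gives 8P = 72, so P* = $9 and Q* = 181.
With the tax collected from producers, supply shifts: Qs = 4(P − 12) + 145.
New equilibrium: buyers pay $15, producers receive $3, Q = 157. (Wedge: Pb − Ps = 12.)
Burden on buyers: $6; on producers: $6. (They sum to $12.)
The less price-elastic side of the market bears the larger share of a per-unit tax.

Buyers bear $6 per dose; producers bear $6 per dose.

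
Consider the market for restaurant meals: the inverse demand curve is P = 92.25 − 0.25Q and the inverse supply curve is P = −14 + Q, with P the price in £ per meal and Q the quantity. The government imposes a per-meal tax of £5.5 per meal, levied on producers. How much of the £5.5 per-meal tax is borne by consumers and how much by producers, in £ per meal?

Inverting to Q(P) form: Qd = 369 − 4P; Qs = P + 14.
Before the tax: set 369 − 4P = P + 14 → P* = £71, Q* = 85.
With the tax collected from producers, supply shifts: Qs = (P − 5.5) + 14.
New equilibrium: consumers pay £72.1, producers receive £66.6, Q = 80.6. (Wedge: Pb − Ps = 5.5.)
Burden on consumers: £1.1; on producers: £4.4. (They sum to £5.5.)
The less price-elastic side of the market bears the larger share of a per-unit tax.

Consumers bear £1.1 per meal; producers bear £4.4 per meal.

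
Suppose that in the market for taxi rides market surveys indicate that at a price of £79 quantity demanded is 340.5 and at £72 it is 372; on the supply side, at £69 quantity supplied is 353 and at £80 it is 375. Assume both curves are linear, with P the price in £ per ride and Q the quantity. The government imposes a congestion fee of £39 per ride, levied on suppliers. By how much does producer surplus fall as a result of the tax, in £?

Demand slope: (372 − 340.5)/(72 − 79) = -4.5, so Qd = 696 − 4.5P.
Supply slope: (375 − 353)/(80 − 69) = 2, so Qs = 2P + 215.
Before the tax: set 696 − 4.5P = 2P + 215 → P* = £74, Q* = 363.
With the tax collected from suppliers, supply shifts: Qs = 2(P − 39) + 215.
New equilibrium: buyers pay £86, suppliers receive £47, Q = 309. (Wedge: Pb − Ps = 39.)
ΔPS is the trapezoid between Q = 309 and Q = 363 of height £27: ½ · (363 + 309) · 27 = £9072.

Producer surplus falls by £9072.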